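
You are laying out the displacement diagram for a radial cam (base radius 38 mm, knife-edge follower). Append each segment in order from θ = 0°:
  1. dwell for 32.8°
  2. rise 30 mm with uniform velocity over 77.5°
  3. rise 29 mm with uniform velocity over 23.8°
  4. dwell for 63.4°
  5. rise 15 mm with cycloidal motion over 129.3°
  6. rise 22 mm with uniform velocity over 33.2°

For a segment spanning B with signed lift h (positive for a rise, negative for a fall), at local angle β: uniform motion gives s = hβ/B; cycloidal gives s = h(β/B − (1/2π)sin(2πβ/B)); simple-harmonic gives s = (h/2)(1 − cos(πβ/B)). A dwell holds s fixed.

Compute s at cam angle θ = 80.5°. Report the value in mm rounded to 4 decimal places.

seg 1 [0°–32.8°] dwell: s stays 0.0000
seg 2 [32.8°–110.3°] uniform, h=30: θ=80.5° here. β=47.7, B=77.5. 30·47.7/77.5 = 18.4645 → s = 18.4645

18.4645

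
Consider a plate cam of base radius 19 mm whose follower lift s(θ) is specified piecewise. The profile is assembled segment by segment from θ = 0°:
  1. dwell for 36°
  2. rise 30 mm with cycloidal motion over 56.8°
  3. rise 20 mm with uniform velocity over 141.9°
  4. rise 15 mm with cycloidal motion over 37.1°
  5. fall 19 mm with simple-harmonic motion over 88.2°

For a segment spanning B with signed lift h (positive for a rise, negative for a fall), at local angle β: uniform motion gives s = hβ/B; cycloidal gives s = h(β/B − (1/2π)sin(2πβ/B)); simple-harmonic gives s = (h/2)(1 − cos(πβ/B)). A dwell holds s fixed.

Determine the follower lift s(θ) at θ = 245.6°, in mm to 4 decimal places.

seg 1 [0°–36°] dwell: s stays 0.0000
seg 2 [36°–92.8°] cycloidal, h=30: full span → s += 30 → s = 30.0000
seg 3 [92.8°–234.7°] uniform, h=20: full span → s += 20 → s = 50.0000
seg 4 [234.7°–271.8°] cycloidal, h=15: θ=245.6° here. β=10.9, B=37.1. 15·(0.2938 − sin(2π·0.2938)/(2π)) = 2.1095 → s = 52.1095

52.1095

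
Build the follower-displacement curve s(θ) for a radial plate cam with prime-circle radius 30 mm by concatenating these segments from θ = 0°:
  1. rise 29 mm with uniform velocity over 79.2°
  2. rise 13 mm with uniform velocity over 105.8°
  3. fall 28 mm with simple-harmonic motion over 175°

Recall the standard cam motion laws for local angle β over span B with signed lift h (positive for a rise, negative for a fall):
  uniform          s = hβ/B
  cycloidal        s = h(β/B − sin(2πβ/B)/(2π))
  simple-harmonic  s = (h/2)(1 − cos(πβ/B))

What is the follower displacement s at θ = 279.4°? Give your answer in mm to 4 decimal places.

seg 1 [0°–79.2°] uniform, h=29: full span → s += 29 → s = 29.0000
seg 2 [79.2°–185°] uniform, h=13: full span → s += 13 → s = 42.0000
seg 3 [185°–360°] simple-harmonic, h=-28: θ=279.4° here. β=94.4, B=175. -28/2·(1 − cos(π·0.5394)) = -15.7297 → s = 26.2703

26.2703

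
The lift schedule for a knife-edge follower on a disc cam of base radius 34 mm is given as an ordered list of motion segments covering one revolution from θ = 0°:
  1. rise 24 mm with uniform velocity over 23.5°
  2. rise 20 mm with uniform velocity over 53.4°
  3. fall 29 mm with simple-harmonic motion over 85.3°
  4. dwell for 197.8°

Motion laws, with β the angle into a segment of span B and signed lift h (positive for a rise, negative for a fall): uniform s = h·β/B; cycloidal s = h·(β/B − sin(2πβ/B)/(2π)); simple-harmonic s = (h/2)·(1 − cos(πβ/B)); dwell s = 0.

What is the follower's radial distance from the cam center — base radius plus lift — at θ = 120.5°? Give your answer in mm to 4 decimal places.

seg 1 [0°–23.5°] uniform, h=24: full span → s += 24 → s = 24.0000
seg 2 [23.5°–76.9°] uniform, h=20: full span → s += 20 → s = 44.0000
seg 3 [76.9°–162.2°] simple-harmonic, h=-29: θ=120.5° here. β=43.6, B=85.3. -29/2·(1 − cos(π·0.5111)) = -15.0072 → s = 28.9928
radial distance = base radius + s = 34 + 28.9928 = 62.9928

62.9928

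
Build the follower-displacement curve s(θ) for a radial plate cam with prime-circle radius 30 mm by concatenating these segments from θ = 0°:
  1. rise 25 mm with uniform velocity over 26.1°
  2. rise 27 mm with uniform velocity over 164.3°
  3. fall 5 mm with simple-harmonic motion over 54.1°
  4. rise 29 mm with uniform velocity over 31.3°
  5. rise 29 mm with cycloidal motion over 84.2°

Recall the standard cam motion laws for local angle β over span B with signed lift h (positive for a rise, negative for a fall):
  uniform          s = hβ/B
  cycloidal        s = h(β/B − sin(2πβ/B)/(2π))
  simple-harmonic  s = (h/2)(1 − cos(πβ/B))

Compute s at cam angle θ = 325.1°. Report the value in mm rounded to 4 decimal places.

seg 1 [0°–26.1°] uniform, h=25: full span → s += 25 → s = 25.0000
seg 2 [26.1°–190.4°] uniform, h=27: full span → s += 27 → s = 52.0000
seg 3 [190.4°–244.5°] simple-harmonic, h=-5: full span → s += -5 → s = 47.0000
seg 4 [244.5°–275.8°] uniform, h=29: full span → s += 29 → s = 76.0000
seg 5 [275.8°–360°] cycloidal, h=29: θ=325.1° here. β=49.3, B=84.2. 29·(0.5855 − sin(2π·0.5855)/(2π)) = 19.3420 → s = 95.3420

95.3420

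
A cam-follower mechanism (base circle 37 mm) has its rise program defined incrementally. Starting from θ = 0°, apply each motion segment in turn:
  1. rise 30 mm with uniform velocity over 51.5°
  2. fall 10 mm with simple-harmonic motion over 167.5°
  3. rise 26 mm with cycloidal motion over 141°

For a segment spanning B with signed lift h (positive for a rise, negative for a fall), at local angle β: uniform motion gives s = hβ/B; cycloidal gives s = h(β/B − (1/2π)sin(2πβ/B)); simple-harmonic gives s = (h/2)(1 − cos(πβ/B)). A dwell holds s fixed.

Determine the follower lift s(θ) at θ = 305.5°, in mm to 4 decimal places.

seg 1 [0°–51.5°] uniform, h=30: full span → s += 30 → s = 30.0000
seg 2 [51.5°–219°] simple-harmonic, h=-10: full span → s += -10 → s = 20.0000
seg 3 [219°–360°] cycloidal, h=26: θ=305.5° here. β=86.5, B=141. 26·(0.6135 − sin(2π·0.6135)/(2π)) = 18.6570 → s = 38.6570

38.6570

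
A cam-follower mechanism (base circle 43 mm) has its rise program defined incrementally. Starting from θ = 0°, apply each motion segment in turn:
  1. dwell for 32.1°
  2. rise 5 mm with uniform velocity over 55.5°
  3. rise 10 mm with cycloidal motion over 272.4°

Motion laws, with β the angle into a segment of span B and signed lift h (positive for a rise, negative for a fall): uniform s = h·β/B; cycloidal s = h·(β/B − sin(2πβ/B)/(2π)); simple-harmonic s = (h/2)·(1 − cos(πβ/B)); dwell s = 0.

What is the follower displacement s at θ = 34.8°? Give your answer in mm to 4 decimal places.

seg 1 [0°–32.1°] dwell: s stays 0.0000
seg 2 [32.1°–87.6°] uniform, h=5: θ=34.8° here. β=2.7, B=55.5. 5·2.7/55.5 = 0.2432 → s = 0.2432

0.2432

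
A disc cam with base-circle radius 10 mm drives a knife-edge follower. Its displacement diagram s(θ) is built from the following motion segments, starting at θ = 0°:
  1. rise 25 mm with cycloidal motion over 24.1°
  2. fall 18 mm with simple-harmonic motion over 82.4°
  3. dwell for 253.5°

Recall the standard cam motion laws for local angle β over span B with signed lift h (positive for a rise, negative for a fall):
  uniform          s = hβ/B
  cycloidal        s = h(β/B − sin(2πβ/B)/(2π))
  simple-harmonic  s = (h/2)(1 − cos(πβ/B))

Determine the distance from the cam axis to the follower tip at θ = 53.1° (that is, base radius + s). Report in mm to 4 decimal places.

seg 1 [0°–24.1°] cycloidal, h=25: full span → s += 25 → s = 25.0000
seg 2 [24.1°–106.5°] simple-harmonic, h=-18: θ=53.1° here. β=29, B=82.4. -18/2·(1 − cos(π·0.3519)) = -4.9631 → s = 20.0369
radial distance = base radius + s = 10 + 20.0369 = 30.0369

30.0369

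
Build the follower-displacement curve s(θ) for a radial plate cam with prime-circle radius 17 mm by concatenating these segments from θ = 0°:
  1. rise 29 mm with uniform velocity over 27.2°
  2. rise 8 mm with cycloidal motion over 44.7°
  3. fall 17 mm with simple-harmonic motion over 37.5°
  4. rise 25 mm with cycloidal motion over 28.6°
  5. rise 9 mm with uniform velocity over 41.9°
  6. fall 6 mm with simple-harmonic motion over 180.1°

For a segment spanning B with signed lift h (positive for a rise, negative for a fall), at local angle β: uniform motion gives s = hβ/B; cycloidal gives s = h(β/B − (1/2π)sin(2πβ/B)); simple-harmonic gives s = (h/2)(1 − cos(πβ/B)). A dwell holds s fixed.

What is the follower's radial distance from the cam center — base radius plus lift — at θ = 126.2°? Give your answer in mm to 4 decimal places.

seg 1 [0°–27.2°] uniform, h=29: full span → s += 29 → s = 29.0000
seg 2 [27.2°–71.9°] cycloidal, h=8: full span → s += 8 → s = 37.0000
seg 3 [71.9°–109.4°] simple-harmonic, h=-17: full span → s += -17 → s = 20.0000
seg 4 [109.4°–138°] cycloidal, h=25: θ=126.2° here. β=16.8, B=28.6. 25·(0.5874 − sin(2π·0.5874)/(2π)) = 16.7624 → s = 36.7624
radial distance = base radius + s = 17 + 36.7624 = 53.7624

53.7624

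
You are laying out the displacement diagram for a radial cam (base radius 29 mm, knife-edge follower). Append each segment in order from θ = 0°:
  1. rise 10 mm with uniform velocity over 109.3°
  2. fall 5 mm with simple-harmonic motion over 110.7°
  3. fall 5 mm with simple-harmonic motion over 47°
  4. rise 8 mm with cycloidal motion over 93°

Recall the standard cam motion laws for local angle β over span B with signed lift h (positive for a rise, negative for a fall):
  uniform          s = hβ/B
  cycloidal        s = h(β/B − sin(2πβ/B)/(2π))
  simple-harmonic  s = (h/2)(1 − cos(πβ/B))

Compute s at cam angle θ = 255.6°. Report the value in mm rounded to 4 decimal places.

seg 1 [0°–109.3°] uniform, h=10: full span → s += 10 → s = 10.0000
seg 2 [109.3°–220°] simple-harmonic, h=-5: full span → s += -5 → s = 5.0000
seg 3 [220°–267°] simple-harmonic, h=-5: θ=255.6° here. β=35.6, B=47. -5/2·(1 − cos(π·0.7574)) = -4.3086 → s = 0.6914

0.6914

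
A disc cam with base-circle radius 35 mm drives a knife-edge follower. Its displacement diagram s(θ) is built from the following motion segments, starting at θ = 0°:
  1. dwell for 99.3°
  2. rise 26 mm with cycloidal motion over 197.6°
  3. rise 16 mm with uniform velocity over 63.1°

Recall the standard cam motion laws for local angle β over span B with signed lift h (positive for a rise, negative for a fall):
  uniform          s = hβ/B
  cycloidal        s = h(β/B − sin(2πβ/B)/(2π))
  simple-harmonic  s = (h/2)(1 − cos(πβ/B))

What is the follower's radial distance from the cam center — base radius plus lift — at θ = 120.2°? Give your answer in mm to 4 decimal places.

seg 1 [0°–99.3°] dwell: s stays 0.0000
seg 2 [99.3°–296.9°] cycloidal, h=26: θ=120.2° here. β=20.9, B=197.6. 26·(0.1058 − sin(2π·0.1058)/(2π)) = 0.1980 → s = 0.1980
radial distance = base radius + s = 35 + 0.1980 = 35.1980

35.1980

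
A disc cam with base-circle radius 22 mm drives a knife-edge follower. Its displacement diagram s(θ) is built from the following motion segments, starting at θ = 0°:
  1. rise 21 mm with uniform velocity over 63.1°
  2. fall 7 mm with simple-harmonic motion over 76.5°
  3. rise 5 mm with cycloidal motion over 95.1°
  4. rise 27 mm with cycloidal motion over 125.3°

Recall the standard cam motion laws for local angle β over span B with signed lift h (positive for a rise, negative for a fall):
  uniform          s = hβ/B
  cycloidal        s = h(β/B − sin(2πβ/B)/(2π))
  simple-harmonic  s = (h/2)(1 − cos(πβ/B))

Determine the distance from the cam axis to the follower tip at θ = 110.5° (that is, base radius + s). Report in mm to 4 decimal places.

seg 1 [0°–63.1°] uniform, h=21: full span → s += 21 → s = 21.0000
seg 2 [63.1°–139.6°] simple-harmonic, h=-7: θ=110.5° here. β=47.4, B=76.5. -7/2·(1 − cos(π·0.6196)) = -4.7844 → s = 16.2156
radial distance = base radius + s = 22 + 16.2156 = 38.2156

38.2156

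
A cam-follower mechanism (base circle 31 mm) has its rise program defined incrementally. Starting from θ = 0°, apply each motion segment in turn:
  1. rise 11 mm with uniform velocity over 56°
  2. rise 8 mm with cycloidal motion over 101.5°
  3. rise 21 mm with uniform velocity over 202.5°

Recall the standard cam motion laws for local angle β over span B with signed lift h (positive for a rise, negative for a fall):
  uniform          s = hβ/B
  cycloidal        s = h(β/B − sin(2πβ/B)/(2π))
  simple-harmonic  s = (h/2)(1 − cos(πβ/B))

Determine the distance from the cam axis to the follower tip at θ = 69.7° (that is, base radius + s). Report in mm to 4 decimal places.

seg 1 [0°–56°] uniform, h=11: full span → s += 11 → s = 11.0000
seg 2 [56°–157.5°] cycloidal, h=8: θ=69.7° here. β=13.7, B=101.5. 8·(0.1350 − sin(2π·0.1350)/(2π)) = 0.1249 → s = 11.1249
radial distance = base radius + s = 31 + 11.1249 = 42.1249

42.1249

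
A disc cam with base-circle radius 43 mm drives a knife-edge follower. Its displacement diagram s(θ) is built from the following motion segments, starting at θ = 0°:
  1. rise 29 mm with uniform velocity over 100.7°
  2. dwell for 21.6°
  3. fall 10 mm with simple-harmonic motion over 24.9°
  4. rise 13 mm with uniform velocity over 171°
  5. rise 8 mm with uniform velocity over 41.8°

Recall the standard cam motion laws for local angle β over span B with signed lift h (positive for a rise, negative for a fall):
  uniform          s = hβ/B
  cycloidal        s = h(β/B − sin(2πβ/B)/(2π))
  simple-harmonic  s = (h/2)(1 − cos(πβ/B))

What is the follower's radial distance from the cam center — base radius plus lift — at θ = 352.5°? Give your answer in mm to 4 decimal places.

seg 1 [0°–100.7°] uniform, h=29: full span → s += 29 → s = 29.0000
seg 2 [100.7°–122.3°] dwell: s stays 29.0000
seg 3 [122.3°–147.2°] simple-harmonic, h=-10: full span → s += -10 → s = 19.0000
seg 4 [147.2°–318.2°] uniform, h=13: full span → s += 13 → s = 32.0000
seg 5 [318.2°–360°] uniform, h=8: θ=352.5° here. β=34.3, B=41.8. 8·34.3/41.8 = 6.5646 → s = 38.5646
radial distance = base radius + s = 43 + 38.5646 = 81.5646

81.5646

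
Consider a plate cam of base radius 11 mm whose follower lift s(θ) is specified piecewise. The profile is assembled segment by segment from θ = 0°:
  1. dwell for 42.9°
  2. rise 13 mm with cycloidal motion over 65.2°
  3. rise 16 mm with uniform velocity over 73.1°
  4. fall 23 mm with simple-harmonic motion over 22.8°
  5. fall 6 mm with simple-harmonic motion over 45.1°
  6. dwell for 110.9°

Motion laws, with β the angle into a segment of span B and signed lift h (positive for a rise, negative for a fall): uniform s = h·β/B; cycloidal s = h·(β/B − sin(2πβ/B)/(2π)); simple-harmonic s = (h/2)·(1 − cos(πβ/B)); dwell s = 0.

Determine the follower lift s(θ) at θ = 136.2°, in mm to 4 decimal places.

seg 1 [0°–42.9°] dwell: s stays 0.0000
seg 2 [42.9°–108.1°] cycloidal, h=13: full span → s += 13 → s = 13.0000
seg 3 [108.1°–181.2°] uniform, h=16: θ=136.2° here. β=28.1, B=73.1. 16·28.1/73.1 = 6.1505 → s = 19.1505

19.1505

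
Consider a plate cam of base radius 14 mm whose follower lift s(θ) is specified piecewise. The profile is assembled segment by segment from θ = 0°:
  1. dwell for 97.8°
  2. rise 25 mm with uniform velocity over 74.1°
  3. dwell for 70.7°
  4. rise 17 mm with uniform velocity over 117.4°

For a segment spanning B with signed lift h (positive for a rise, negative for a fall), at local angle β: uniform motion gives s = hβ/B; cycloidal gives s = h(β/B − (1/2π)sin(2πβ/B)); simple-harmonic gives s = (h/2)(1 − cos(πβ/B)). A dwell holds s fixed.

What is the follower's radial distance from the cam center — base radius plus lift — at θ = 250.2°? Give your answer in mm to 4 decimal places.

seg 1 [0°–97.8°] dwell: s stays 0.0000
seg 2 [97.8°–171.9°] uniform, h=25: full span → s += 25 → s = 25.0000
seg 3 [171.9°–242.6°] dwell: s stays 25.0000
seg 4 [242.6°–360°] uniform, h=17: θ=250.2° here. β=7.6, B=117.4. 17·7.6/117.4 = 1.1005 → s = 26.1005
radial distance = base radius + s = 14 + 26.1005 = 40.1005

40.1005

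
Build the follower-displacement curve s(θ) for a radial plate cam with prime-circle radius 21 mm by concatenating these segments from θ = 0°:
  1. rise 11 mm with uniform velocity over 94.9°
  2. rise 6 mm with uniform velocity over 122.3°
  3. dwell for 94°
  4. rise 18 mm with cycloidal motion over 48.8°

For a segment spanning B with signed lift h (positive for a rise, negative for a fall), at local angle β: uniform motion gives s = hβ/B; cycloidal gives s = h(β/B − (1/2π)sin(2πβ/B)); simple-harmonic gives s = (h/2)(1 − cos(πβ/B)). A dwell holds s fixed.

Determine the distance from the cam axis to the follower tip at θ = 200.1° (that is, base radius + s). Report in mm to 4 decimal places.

seg 1 [0°–94.9°] uniform, h=11: full span → s += 11 → s = 11.0000
seg 2 [94.9°–217.2°] uniform, h=6: θ=200.1° here. β=105.2, B=122.3. 6·105.2/122.3 = 5.1611 → s = 16.1611
radial distance = base radius + s = 21 + 16.1611 = 37.1611

37.1611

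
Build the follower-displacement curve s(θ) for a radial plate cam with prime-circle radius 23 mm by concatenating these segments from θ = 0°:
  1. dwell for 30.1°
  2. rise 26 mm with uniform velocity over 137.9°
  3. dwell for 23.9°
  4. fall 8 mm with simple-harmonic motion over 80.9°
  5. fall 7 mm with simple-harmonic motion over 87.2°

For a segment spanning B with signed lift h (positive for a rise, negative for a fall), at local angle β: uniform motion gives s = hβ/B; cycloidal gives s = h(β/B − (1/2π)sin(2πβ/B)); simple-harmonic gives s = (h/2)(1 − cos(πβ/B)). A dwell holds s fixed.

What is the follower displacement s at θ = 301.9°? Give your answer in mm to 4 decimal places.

seg 1 [0°–30.1°] dwell: s stays 0.0000
seg 2 [30.1°–168°] uniform, h=26: full span → s += 26 → s = 26.0000
seg 3 [168°–191.9°] dwell: s stays 26.0000
seg 4 [191.9°–272.8°] simple-harmonic, h=-8: full span → s += -8 → s = 18.0000
seg 5 [272.8°–360°] simple-harmonic, h=-7: θ=301.9° here. β=29.1, B=87.2. -7/2·(1 − cos(π·0.3337)) = -1.7536 → s = 16.2464

16.2464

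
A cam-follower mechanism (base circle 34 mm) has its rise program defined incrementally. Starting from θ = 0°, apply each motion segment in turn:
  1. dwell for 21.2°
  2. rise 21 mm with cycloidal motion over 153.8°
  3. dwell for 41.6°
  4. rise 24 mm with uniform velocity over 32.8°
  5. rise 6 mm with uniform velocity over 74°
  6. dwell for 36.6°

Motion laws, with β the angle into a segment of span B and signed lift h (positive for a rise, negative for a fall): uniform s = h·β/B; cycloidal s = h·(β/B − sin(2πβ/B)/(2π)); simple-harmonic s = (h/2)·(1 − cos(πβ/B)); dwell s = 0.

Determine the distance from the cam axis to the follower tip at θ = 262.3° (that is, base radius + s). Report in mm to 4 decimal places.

seg 1 [0°–21.2°] dwell: s stays 0.0000
seg 2 [21.2°–175°] cycloidal, h=21: full span → s += 21 → s = 21.0000
seg 3 [175°–216.6°] dwell: s stays 21.0000
seg 4 [216.6°–249.4°] uniform, h=24: full span → s += 24 → s = 45.0000
seg 5 [249.4°–323.4°] uniform, h=6: θ=262.3° here. β=12.9, B=74. 6·12.9/74 = 1.0459 → s = 46.0459
radial distance = base radius + s = 34 + 46.0459 = 80.0459

80.0459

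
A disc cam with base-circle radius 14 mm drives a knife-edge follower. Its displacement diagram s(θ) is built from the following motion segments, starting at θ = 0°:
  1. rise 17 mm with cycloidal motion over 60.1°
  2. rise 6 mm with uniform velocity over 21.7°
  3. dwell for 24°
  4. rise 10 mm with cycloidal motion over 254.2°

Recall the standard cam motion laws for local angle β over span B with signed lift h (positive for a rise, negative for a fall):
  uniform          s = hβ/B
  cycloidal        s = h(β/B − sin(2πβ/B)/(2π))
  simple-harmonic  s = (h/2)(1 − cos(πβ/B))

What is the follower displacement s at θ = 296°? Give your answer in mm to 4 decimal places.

seg 1 [0°–60.1°] cycloidal, h=17: full span → s += 17 → s = 17.0000
seg 2 [60.1°–81.8°] uniform, h=6: full span → s += 6 → s = 23.0000
seg 3 [81.8°–105.8°] dwell: s stays 23.0000
seg 4 [105.8°–360°] cycloidal, h=10: θ=296° here. β=190.2, B=254.2. 10·(0.7482 − sin(2π·0.7482)/(2π)) = 9.0737 → s = 32.0737

32.0737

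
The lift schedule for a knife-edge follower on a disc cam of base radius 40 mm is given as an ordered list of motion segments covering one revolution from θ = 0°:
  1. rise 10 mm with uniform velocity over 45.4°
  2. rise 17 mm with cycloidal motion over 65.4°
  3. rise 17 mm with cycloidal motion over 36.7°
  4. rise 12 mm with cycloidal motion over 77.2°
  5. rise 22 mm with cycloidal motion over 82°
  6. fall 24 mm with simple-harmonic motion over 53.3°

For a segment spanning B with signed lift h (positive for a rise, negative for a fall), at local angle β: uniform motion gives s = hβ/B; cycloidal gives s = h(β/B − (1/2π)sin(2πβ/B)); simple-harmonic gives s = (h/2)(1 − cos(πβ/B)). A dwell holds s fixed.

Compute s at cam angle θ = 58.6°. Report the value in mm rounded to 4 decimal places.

seg 1 [0°–45.4°] uniform, h=10: full span → s += 10 → s = 10.0000
seg 2 [45.4°–110.8°] cycloidal, h=17: θ=58.6° here. β=13.2, B=65.4. 17·(0.2018 − sin(2π·0.2018)/(2π)) = 0.8485 → s = 10.8485

10.8485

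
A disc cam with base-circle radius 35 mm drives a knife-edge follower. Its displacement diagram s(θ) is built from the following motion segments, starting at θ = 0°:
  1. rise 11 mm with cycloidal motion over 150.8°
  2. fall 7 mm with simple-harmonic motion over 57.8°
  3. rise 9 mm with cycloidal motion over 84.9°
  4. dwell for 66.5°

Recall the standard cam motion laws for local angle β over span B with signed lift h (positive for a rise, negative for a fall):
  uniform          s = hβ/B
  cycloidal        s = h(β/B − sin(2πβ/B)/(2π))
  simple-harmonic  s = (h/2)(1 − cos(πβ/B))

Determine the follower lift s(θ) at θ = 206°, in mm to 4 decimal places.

seg 1 [0°–150.8°] cycloidal, h=11: full span → s += 11 → s = 11.0000
seg 2 [150.8°–208.6°] simple-harmonic, h=-7: θ=206° here. β=55.2, B=57.8. -7/2·(1 − cos(π·0.9550)) = -6.9651 → s = 4.0349

4.0349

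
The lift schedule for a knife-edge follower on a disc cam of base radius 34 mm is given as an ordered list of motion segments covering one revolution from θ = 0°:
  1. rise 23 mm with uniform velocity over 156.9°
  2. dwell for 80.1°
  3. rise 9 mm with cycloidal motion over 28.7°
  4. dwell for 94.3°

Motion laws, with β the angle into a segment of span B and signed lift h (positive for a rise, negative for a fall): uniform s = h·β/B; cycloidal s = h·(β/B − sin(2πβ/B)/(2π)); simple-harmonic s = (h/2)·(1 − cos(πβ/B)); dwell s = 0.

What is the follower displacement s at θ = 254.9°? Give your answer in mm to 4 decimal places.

seg 1 [0°–156.9°] uniform, h=23: full span → s += 23 → s = 23.0000
seg 2 [156.9°–237°] dwell: s stays 23.0000
seg 3 [237°–265.7°] cycloidal, h=9: θ=254.9° here. β=17.9, B=28.7. 9·(0.6237 − sin(2π·0.6237)/(2π)) = 6.6177 → s = 29.6177

29.6177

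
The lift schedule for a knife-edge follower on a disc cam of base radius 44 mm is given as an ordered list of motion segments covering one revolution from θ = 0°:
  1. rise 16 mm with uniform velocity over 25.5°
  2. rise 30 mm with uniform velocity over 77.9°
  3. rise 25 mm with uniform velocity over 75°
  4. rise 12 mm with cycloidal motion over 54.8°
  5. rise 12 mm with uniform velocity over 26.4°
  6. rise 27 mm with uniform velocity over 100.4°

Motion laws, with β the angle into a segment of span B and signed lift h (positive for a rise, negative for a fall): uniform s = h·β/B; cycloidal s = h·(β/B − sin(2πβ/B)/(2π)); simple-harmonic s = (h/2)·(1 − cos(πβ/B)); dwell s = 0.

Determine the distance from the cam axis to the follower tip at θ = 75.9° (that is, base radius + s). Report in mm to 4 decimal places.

seg 1 [0°–25.5°] uniform, h=16: full span → s += 16 → s = 16.0000
seg 2 [25.5°–103.4°] uniform, h=30: θ=75.9° here. β=50.4, B=77.9. 30·50.4/77.9 = 19.4095 → s = 35.4095
radial distance = base radius + s = 44 + 35.4095 = 79.4095

79.4095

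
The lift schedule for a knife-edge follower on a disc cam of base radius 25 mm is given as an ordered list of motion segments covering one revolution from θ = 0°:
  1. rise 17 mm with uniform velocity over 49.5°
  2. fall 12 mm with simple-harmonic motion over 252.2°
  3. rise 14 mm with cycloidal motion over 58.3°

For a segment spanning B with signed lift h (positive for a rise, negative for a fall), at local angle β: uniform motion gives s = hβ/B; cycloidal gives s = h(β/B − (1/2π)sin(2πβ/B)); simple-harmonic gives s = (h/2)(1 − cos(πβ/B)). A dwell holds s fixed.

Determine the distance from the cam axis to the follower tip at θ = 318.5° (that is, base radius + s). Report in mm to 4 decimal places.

seg 1 [0°–49.5°] uniform, h=17: full span → s += 17 → s = 17.0000
seg 2 [49.5°–301.7°] simple-harmonic, h=-12: full span → s += -12 → s = 5.0000
seg 3 [301.7°–360°] cycloidal, h=14: θ=318.5° here. β=16.8, B=58.3. 14·(0.2882 − sin(2π·0.2882)/(2π)) = 1.8699 → s = 6.8699
radial distance = base radius + s = 25 + 6.8699 = 31.8699

31.8699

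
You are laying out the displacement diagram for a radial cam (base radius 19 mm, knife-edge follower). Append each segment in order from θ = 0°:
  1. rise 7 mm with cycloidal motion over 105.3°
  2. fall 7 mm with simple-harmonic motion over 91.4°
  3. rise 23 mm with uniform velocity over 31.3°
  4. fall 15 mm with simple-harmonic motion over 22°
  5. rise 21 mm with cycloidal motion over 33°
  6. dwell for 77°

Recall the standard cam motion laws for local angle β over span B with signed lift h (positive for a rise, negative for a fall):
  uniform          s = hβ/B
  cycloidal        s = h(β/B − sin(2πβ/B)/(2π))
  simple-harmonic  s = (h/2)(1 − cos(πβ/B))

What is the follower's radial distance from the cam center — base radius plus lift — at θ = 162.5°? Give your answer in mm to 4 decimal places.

seg 1 [0°–105.3°] cycloidal, h=7: full span → s += 7 → s = 7.0000
seg 2 [105.3°–196.7°] simple-harmonic, h=-7: θ=162.5° here. β=57.2, B=91.4. -7/2·(1 − cos(π·0.6258)) = -4.8477 → s = 2.1523
radial distance = base radius + s = 19 + 2.1523 = 21.1523

21.1523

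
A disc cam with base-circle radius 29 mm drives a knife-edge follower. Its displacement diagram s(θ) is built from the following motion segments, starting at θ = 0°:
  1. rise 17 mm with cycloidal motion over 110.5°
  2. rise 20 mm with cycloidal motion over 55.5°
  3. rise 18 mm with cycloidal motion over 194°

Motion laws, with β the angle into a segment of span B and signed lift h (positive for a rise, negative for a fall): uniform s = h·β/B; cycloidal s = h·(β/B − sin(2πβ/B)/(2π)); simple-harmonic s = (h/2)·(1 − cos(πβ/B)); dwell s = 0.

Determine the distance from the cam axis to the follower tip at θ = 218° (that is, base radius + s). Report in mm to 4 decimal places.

seg 1 [0°–110.5°] cycloidal, h=17: full span → s += 17 → s = 17.0000
seg 2 [110.5°–166°] cycloidal, h=20: full span → s += 20 → s = 37.0000
seg 3 [166°–360°] cycloidal, h=18: θ=218° here. β=52, B=194. 18·(0.2680 − sin(2π·0.2680)/(2π)) = 1.9783 → s = 38.9783
radial distance = base radius + s = 29 + 38.9783 = 67.9783

67.9783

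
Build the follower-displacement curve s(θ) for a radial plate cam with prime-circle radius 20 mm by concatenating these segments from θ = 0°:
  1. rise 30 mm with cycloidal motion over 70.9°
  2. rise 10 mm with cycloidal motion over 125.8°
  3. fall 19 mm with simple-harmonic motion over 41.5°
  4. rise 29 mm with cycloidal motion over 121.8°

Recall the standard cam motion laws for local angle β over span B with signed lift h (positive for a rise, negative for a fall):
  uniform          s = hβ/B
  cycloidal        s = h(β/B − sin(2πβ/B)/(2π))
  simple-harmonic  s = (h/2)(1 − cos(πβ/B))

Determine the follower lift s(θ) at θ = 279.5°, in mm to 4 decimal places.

seg 1 [0°–70.9°] cycloidal, h=30: full span → s += 30 → s = 30.0000
seg 2 [70.9°–196.7°] cycloidal, h=10: full span → s += 10 → s = 40.0000
seg 3 [196.7°–238.2°] simple-harmonic, h=-19: full span → s += -19 → s = 21.0000
seg 4 [238.2°–360°] cycloidal, h=29: θ=279.5° here. β=41.3, B=121.8. 29·(0.3391 − sin(2π·0.3391)/(2π)) = 5.9221 → s = 26.9221

26.9221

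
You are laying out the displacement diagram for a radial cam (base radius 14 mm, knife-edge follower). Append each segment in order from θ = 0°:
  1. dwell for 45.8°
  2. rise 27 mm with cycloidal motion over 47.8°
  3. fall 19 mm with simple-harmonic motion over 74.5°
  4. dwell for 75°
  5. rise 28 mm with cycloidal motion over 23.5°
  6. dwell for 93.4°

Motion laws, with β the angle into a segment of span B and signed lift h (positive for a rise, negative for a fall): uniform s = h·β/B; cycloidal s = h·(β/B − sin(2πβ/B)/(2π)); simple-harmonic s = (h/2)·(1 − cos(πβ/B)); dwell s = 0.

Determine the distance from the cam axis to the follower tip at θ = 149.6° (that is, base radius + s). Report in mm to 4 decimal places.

seg 1 [0°–45.8°] dwell: s stays 0.0000
seg 2 [45.8°–93.6°] cycloidal, h=27: full span → s += 27 → s = 27.0000
seg 3 [93.6°–168.1°] simple-harmonic, h=-19: θ=149.6° here. β=56, B=74.5. -19/2·(1 − cos(π·0.7517)) = -16.2528 → s = 10.7472
radial distance = base radius + s = 14 + 10.7472 = 24.7472

24.7472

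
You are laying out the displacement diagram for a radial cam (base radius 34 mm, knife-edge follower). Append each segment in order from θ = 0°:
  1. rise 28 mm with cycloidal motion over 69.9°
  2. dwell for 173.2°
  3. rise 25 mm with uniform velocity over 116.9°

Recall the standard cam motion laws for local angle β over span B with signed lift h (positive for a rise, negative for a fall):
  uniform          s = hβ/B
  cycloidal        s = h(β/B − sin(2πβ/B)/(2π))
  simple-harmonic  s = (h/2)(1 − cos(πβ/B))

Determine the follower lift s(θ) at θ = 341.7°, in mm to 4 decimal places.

seg 1 [0°–69.9°] cycloidal, h=28: full span → s += 28 → s = 28.0000
seg 2 [69.9°–243.1°] dwell: s stays 28.0000
seg 3 [243.1°–360°] uniform, h=25: θ=341.7° here. β=98.6, B=116.9. 25·98.6/116.9 = 21.0864 → s = 49.0864

49.0864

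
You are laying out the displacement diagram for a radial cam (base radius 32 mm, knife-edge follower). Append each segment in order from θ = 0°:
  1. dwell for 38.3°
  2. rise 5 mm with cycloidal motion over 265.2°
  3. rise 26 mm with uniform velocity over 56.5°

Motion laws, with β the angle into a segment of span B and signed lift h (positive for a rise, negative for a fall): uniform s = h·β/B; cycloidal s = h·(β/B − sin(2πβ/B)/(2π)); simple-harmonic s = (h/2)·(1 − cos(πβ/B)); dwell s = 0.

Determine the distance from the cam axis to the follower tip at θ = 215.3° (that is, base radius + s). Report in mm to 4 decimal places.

seg 1 [0°–38.3°] dwell: s stays 0.0000
seg 2 [38.3°–303.5°] cycloidal, h=5: θ=215.3° here. β=177, B=265.2. 5·(0.6674 − sin(2π·0.6674)/(2π)) = 4.0281 → s = 4.0281
radial distance = base radius + s = 32 + 4.0281 = 36.0281

36.0281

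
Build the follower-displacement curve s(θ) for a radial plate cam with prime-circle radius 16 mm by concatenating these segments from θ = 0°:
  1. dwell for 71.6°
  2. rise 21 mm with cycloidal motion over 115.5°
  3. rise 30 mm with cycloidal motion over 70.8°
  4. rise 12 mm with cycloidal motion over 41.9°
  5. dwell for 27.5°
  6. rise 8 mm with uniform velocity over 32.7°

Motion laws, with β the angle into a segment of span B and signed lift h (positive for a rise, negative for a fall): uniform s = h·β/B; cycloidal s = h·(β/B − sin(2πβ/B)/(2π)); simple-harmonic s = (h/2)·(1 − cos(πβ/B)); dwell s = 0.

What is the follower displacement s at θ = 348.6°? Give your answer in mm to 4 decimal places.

seg 1 [0°–71.6°] dwell: s stays 0.0000
seg 2 [71.6°–187.1°] cycloidal, h=21: full span → s += 21 → s = 21.0000
seg 3 [187.1°–257.9°] cycloidal, h=30: full span → s += 30 → s = 51.0000
seg 4 [257.9°–299.8°] cycloidal, h=12: full span → s += 12 → s = 63.0000
seg 5 [299.8°–327.3°] dwell: s stays 63.0000
seg 6 [327.3°–360°] uniform, h=8: θ=348.6° here. β=21.3, B=32.7. 8·21.3/32.7 = 5.2110 → s = 68.2110

68.2110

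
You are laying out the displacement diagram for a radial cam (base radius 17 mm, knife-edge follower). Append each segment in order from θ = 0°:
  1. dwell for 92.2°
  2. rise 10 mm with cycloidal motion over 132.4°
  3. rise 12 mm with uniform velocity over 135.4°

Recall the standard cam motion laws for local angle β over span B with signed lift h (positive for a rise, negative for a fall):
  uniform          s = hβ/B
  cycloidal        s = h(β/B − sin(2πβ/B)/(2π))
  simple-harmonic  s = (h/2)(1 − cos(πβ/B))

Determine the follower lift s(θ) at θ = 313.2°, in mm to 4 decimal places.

seg 1 [0°–92.2°] dwell: s stays 0.0000
seg 2 [92.2°–224.6°] cycloidal, h=10: full span → s += 10 → s = 10.0000
seg 3 [224.6°–360°] uniform, h=12: θ=313.2° here. β=88.6, B=135.4. 12·88.6/135.4 = 7.8523 → s = 17.8523

17.8523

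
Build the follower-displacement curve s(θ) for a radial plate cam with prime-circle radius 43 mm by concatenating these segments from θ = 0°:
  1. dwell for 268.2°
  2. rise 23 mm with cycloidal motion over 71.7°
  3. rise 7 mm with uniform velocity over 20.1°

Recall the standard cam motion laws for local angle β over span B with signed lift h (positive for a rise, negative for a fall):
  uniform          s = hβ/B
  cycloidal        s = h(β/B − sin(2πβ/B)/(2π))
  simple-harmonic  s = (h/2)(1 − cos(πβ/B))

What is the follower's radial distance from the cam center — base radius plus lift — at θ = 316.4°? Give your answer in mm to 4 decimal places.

seg 1 [0°–268.2°] dwell: s stays 0.0000
seg 2 [268.2°–339.9°] cycloidal, h=23: θ=316.4° here. β=48.2, B=71.7. 23·(0.6722 − sin(2π·0.6722)/(2π)) = 18.6940 → s = 18.6940
radial distance = base radius + s = 43 + 18.6940 = 61.6940

61.6940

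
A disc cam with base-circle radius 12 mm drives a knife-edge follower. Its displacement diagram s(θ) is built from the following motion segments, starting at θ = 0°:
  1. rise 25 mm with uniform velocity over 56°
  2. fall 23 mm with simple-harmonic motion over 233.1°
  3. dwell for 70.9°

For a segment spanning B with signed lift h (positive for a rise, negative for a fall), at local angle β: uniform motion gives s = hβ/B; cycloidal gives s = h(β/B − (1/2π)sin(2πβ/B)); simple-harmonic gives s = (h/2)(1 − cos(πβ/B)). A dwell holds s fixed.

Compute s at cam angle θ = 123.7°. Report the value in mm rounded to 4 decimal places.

seg 1 [0°–56°] uniform, h=25: full span → s += 25 → s = 25.0000
seg 2 [56°–289.1°] simple-harmonic, h=-23: θ=123.7° here. β=67.7, B=233.1. -23/2·(1 − cos(π·0.2904)) = -4.4639 → s = 20.5361

20.5361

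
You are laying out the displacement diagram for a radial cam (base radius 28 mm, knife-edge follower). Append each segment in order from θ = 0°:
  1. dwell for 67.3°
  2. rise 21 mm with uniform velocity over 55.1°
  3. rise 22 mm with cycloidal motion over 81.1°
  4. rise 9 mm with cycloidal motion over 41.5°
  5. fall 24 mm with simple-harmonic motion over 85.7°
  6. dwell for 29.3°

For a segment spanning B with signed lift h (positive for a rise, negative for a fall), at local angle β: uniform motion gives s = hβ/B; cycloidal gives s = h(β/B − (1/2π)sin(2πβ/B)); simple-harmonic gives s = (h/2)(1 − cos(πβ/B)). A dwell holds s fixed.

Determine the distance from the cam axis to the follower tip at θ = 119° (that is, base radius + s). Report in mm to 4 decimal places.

seg 1 [0°–67.3°] dwell: s stays 0.0000
seg 2 [67.3°–122.4°] uniform, h=21: θ=119° here. β=51.7, B=55.1. 21·51.7/55.1 = 19.7042 → s = 19.7042
radial distance = base radius + s = 28 + 19.7042 = 47.7042

47.7042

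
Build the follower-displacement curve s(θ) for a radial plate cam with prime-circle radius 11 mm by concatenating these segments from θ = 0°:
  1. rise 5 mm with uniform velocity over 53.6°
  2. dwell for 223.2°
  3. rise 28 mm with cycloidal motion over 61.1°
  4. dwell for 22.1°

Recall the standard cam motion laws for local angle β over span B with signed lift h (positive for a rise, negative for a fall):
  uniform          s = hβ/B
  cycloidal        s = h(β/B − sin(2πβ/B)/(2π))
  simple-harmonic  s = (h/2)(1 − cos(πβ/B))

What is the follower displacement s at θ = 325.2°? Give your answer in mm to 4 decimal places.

seg 1 [0°–53.6°] uniform, h=5: full span → s += 5 → s = 5.0000
seg 2 [53.6°–276.8°] dwell: s stays 5.0000
seg 3 [276.8°–337.9°] cycloidal, h=28: θ=325.2° here. β=48.4, B=61.1. 28·(0.7921 − sin(2π·0.7921)/(2π)) = 26.4810 → s = 31.4810

31.4810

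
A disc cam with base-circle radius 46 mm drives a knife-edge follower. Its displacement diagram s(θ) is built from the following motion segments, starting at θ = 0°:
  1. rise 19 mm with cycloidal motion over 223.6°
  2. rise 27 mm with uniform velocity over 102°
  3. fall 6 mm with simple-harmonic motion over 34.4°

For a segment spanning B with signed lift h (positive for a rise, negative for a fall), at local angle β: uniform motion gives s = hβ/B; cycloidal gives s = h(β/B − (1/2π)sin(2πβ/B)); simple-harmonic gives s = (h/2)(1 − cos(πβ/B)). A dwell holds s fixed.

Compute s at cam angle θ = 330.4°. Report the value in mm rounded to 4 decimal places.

seg 1 [0°–223.6°] cycloidal, h=19: full span → s += 19 → s = 19.0000
seg 2 [223.6°–325.6°] uniform, h=27: full span → s += 27 → s = 46.0000
seg 3 [325.6°–360°] simple-harmonic, h=-6: θ=330.4° here. β=4.8, B=34.4. -6/2·(1 − cos(π·0.1395)) = -0.2837 → s = 45.7163

45.7163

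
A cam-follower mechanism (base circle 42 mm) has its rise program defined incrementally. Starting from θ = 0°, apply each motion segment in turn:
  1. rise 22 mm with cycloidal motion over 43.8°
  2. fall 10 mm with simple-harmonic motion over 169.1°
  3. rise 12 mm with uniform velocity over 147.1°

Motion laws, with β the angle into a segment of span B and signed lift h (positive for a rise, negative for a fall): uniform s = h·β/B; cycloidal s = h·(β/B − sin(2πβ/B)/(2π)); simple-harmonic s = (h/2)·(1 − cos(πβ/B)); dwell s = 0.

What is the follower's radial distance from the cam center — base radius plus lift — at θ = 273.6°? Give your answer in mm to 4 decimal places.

seg 1 [0°–43.8°] cycloidal, h=22: full span → s += 22 → s = 22.0000
seg 2 [43.8°–212.9°] simple-harmonic, h=-10: full span → s += -10 → s = 12.0000
seg 3 [212.9°–360°] uniform, h=12: θ=273.6° here. β=60.7, B=147.1. 12·60.7/147.1 = 4.9517 → s = 16.9517
radial distance = base radius + s = 42 + 16.9517 = 58.9517

58.9517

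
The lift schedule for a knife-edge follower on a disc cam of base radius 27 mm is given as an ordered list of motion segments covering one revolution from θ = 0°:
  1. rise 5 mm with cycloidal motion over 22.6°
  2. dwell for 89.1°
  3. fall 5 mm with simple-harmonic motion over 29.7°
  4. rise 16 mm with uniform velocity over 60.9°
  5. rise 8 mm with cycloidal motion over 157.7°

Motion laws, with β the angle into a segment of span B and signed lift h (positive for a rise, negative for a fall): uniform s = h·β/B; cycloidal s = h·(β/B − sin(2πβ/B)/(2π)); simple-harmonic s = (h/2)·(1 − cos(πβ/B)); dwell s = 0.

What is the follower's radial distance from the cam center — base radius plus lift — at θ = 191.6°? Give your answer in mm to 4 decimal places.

seg 1 [0°–22.6°] cycloidal, h=5: full span → s += 5 → s = 5.0000
seg 2 [22.6°–111.7°] dwell: s stays 5.0000
seg 3 [111.7°–141.4°] simple-harmonic, h=-5: full span → s += -5 → s = 0.0000
seg 4 [141.4°–202.3°] uniform, h=16: θ=191.6° here. β=50.2, B=60.9. 16·50.2/60.9 = 13.1888 → s = 13.1888
radial distance = base radius + s = 27 + 13.1888 = 40.1888

40.1888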